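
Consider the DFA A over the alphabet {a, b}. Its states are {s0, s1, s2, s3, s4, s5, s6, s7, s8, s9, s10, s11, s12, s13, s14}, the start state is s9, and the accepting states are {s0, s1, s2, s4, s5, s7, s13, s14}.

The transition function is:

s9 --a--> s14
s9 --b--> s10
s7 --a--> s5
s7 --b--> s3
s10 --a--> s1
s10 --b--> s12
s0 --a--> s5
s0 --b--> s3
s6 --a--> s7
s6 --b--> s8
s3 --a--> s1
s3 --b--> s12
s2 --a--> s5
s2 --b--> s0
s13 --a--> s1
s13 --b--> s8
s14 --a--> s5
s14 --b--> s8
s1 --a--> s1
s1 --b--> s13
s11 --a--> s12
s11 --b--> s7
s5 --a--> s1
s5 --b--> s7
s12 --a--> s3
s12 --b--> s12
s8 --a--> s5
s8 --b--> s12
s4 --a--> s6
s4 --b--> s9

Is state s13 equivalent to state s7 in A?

Yes

States {s0,s2,s4,s6,s11} cannot be reached from the start state, so discard them.
P0 = {s1,s5,s7,s13,s14} | {s3,s8,s9,s10,s12}.
Refine {s1,s5,s7,s13,s14} on symbol b: members go to different blocks, giving {s7,s13,s14} and {s1,s5}.
Refine {s3,s8,s9,s10,s12} on symbol a: members go to different blocks, giving {s3,s8,s10} and {s9} and {s12}.
No further refinement is possible. Final partition (5 blocks): {s7,s13,s14} | {s3,s8,s10} | {s1,s5} | {s9} | {s12}.
s13 and s7 lie in the same block of the stable partition, so they are equivalent — no string distinguishes them.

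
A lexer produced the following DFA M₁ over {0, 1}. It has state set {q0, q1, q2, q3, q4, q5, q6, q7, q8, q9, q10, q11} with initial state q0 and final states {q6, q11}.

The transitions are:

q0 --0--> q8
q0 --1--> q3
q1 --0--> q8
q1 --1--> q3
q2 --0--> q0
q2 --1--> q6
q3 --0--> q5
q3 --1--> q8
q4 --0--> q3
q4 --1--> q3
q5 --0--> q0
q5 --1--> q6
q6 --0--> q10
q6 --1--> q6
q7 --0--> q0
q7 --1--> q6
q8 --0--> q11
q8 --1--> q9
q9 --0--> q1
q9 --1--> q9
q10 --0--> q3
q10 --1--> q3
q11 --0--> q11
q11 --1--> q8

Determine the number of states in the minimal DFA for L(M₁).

8

First remove the unreachable states {q2,q4,q7}; 9 states remain.
P0 = {q6,q11} | {q0,q1,q3,q5,q8,q9,q10}.
Split {q6,q11} by δ(·,0) → {q6} and {q11}.
On input 0, block {q0,q1,q3,q5,q8,q9,q10} splits into {q0,q1,q3,q5,q9,q10} and {q8}.
Split {q0,q1,q3,q5,q9,q10} by δ(·,0) → {q3,q5,q9,q10} and {q0,q1}.
Split {q3,q5,q9,q10} by δ(·,0) → {q3,q10} and {q5,q9}.
Refine {q3,q10} on symbol 0: members go to different blocks, giving {q3} and {q10}.
On input 1, block {q5,q9} splits into {q5} and {q9}.
No further refinement is possible. Final partition (8 blocks): {q6} | {q3} | {q11} | {q8} | {q0,q1} | {q5} | {q10} | {q9}.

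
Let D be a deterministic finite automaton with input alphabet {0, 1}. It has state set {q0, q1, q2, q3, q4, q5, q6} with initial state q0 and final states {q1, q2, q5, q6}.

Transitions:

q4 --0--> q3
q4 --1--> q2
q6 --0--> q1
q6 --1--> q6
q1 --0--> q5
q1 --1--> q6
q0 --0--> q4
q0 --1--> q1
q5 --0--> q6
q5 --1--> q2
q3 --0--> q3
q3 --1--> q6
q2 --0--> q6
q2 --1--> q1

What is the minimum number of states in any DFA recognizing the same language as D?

2

Every state is reachable, so we keep all 7.
Initial partition by acceptance: {q1,q2,q5,q6} | {q0,q3,q4}.
The partition is now stable with 2 blocks: {q1,q2,q5,q6} | {q0,q3,q4}.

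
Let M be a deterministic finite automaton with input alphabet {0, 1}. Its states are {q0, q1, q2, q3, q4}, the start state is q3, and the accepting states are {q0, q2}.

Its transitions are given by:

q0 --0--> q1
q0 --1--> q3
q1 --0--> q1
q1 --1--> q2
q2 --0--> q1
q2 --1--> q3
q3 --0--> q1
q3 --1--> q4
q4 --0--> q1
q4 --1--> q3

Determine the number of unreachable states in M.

Starting at q3 and following transitions, the reachable set is {q1, q2, q3, q4}. That leaves q0 unreachable — 1 in total.

1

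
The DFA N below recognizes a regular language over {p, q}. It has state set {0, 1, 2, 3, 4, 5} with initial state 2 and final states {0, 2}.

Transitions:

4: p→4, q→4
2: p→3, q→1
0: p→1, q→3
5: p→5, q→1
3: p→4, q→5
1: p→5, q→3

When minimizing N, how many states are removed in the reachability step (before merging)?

BFS from 2 reaches {1, 2, 3, 4, 5}; the 1 state(s) 0 are never visited.

1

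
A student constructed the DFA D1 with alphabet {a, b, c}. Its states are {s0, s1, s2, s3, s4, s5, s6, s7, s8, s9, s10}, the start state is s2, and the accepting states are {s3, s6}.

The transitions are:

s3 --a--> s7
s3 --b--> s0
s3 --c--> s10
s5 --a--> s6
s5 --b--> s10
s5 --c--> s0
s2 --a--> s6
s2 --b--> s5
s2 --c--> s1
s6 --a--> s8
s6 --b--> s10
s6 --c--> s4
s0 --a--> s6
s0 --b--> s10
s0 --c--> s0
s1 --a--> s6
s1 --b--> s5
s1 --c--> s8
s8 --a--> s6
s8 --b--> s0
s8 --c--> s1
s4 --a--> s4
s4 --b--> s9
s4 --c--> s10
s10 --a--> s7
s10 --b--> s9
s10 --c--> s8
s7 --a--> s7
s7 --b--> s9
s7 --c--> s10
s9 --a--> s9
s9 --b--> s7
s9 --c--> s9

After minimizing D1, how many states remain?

First remove the unreachable states {s3}; 10 states remain.
Initial partition by acceptance: {s6} | {s0,s1,s2,s4,s5,s7,s8,s9,s10}.
Refine {s0,s1,s2,s4,s5,s7,s8,s9,s10} on symbol a: members go to different blocks, giving {s0,s1,s2,s5,s8} and {s4,s7,s9,s10}.
Split {s0,s1,s2,s5,s8} by δ(·,b) → {s1,s2,s8} and {s0,s5}.
On input c, block {s4,s7,s9,s10} splits into {s4,s7,s9} and {s10}.
On input c, block {s4,s7,s9} splits into {s4,s7} and {s9}.
No further refinement is possible. Final partition (6 blocks): {s6} | {s1,s2,s8} | {s4,s7} | {s0,s5} | {s10} | {s9}.

6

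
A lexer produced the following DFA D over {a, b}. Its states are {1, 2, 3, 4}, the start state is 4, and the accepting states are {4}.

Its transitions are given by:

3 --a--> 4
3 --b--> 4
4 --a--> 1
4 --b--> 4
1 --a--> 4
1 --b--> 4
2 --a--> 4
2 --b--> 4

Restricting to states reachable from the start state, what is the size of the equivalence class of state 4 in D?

1

First remove the unreachable states {2,3}; 2 states remain.
Initial partition by acceptance: {4} | {1}.
Stable partition: {4} | {1} — 2 equivalence classes.
The equivalence class containing 4 is {4}, of size 1.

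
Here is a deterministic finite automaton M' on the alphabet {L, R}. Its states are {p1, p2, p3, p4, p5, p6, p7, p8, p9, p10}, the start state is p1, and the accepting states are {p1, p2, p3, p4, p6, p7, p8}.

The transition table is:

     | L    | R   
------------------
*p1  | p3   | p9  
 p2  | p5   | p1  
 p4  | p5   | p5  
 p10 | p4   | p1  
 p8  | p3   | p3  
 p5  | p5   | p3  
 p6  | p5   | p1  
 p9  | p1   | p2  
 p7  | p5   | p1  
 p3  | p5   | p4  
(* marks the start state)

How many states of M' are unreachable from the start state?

4

BFS from p1 reaches {p1, p2, p3, p4, p5, p9}; the 4 state(s) p6, p7, p8, p10 are never visited.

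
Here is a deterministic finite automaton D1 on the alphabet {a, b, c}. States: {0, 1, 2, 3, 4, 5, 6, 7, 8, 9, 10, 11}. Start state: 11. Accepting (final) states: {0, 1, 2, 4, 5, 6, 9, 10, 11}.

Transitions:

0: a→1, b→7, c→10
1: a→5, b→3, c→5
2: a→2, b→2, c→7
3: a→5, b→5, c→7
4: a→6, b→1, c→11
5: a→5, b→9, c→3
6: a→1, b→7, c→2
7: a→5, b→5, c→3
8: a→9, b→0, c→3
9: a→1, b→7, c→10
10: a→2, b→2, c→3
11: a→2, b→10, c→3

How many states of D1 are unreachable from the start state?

Starting at 11 and following transitions, the reachable set is {1, 2, 3, 5, 7, 9, 10, 11}. That leaves 0, 4, 6, 8 unreachable — 4 in total.

4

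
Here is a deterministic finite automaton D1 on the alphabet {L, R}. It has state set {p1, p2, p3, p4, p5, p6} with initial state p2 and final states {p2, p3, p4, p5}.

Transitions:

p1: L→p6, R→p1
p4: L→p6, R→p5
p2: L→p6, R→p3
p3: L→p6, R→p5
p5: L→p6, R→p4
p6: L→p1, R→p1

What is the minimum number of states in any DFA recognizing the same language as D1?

2

All states are reachable from the start state.
P0 = {p2,p3,p4,p5} | {p1,p6}.
Stable partition: {p2,p3,p4,p5} | {p1,p6} — 2 equivalence classes.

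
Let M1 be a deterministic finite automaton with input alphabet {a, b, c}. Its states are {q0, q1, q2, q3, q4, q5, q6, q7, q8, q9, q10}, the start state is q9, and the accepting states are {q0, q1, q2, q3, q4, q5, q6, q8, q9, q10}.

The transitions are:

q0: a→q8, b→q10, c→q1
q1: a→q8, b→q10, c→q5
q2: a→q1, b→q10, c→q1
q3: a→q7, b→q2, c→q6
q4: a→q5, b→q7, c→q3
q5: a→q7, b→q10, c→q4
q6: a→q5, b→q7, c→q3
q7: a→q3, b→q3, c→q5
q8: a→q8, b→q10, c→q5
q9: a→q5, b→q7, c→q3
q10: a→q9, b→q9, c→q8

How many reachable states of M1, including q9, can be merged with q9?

3

Reachable states from the start: {q1,q2,q3,q4,q5,q6,q7,q8,q9,q10}. Unreachable: {q0} — drop them.
Start with accepting vs non-accepting: {q1,q2,q3,q4,q5,q6,q8,q9,q10} | {q7}.
On input a, block {q1,q2,q3,q4,q5,q6,q8,q9,q10} splits into {q1,q2,q4,q6,q8,q9,q10} and {q3,q5}.
On input a, block {q1,q2,q4,q6,q8,q9,q10} splits into {q1,q2,q8,q10} and {q4,q6,q9}.
Refine {q1,q2,q8,q10} on symbol a: members go to different blocks, giving {q1,q2,q8} and {q10}.
Split {q1,q2,q8} by δ(·,c) → {q1,q8} and {q2}.
Refine {q3,q5} on symbol b: members go to different blocks, giving {q3} and {q5}.
No further refinement is possible. Final partition (7 blocks): {q1,q8} | {q7} | {q3} | {q4,q6,q9} | {q10} | {q2} | {q5}.
The equivalence class containing q9 is {q4,q6,q9}, of size 3.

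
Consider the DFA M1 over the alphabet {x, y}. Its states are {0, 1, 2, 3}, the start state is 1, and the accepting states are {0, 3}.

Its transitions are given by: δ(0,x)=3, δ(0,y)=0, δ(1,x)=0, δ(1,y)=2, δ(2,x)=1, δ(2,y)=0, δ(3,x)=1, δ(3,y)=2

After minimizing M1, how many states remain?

4

P0 = {0,3} | {1,2}.
On input x, block {0,3} splits into {0} and {3}.
On input x, block {1,2} splits into {1} and {2}.
Stable partition: {0} | {1} | {3} | {2} — 4 equivalence classes.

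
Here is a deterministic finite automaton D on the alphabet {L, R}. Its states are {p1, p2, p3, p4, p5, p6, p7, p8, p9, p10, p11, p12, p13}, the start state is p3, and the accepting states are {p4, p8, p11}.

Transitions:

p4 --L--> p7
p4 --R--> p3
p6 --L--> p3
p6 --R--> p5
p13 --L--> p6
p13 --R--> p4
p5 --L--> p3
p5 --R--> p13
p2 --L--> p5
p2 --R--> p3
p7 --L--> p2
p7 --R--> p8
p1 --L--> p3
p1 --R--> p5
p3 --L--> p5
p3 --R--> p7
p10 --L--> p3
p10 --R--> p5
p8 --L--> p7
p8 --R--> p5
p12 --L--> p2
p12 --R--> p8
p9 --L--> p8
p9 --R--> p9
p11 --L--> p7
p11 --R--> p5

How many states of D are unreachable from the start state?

BFS from p3 reaches {p2, p3, p4, p5, p6, p7, p8, p13}; the 5 state(s) p1, p9, p10, p11, p12 are never visited.

5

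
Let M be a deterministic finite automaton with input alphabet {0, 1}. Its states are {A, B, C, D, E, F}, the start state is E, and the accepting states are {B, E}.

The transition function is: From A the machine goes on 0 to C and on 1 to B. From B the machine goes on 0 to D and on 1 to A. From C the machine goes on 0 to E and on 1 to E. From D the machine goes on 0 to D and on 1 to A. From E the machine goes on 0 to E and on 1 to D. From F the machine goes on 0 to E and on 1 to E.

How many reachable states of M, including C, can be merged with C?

1

First remove the unreachable states {F}; 5 states remain.
Initial partition by acceptance: {B,E} | {A,C,D}.
Refine {B,E} on symbol 0: members go to different blocks, giving {B} and {E}.
Refine {A,C,D} on symbol 0: members go to different blocks, giving {A,D} and {C}.
On input 0, block {A,D} splits into {A} and {D}.
The partition is now stable with 5 blocks: {B} | {A} | {E} | {C} | {D}.
State C belongs to the block {C}, which has 1 states.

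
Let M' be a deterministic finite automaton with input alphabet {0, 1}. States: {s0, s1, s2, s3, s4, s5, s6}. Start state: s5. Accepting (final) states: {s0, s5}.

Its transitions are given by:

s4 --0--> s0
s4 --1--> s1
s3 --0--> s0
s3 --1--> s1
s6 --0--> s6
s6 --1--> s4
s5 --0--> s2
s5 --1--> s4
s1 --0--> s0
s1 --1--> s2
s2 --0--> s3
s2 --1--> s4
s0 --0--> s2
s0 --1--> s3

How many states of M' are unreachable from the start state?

No path from s5 leads to s6; the other 6 states are all reachable.

1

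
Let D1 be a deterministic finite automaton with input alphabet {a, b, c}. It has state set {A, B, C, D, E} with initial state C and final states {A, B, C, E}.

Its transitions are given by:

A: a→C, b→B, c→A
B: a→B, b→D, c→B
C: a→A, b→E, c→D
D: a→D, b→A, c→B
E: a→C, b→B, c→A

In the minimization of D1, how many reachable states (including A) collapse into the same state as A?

All states are reachable from the start state.
Start with accepting vs non-accepting: {A,B,C,E} | {D}.
Split {A,B,C,E} by δ(·,b) → {A,C,E} and {B}.
On input b, block {A,C,E} splits into {A,E} and {C}.
Stable partition: {A,E} | {D} | {B} | {C} — 4 equivalence classes.
State A belongs to the block {A,E}, which has 2 states.

2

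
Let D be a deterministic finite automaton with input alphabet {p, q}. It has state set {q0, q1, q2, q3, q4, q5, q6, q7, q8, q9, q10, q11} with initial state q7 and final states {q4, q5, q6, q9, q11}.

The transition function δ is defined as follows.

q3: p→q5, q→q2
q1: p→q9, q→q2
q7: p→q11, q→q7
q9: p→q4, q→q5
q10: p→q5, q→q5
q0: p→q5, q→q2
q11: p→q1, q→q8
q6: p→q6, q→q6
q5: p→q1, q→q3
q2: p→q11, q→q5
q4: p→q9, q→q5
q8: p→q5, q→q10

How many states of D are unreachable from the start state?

BFS from q7 reaches {q1, q2, q3, q4, q5, q7, q8, q9, q10, q11}; the 2 state(s) q0, q6 are never visited.

2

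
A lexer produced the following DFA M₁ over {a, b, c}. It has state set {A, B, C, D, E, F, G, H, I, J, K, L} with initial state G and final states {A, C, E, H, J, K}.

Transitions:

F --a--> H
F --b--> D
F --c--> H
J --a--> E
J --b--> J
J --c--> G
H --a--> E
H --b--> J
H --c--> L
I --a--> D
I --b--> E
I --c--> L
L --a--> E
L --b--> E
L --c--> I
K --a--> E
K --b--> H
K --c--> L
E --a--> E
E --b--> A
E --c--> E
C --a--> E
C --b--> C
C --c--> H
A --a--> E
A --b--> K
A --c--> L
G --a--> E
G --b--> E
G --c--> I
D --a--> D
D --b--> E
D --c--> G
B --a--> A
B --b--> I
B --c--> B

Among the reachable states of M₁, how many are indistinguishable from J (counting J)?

4

Reachable states from the start: {A,D,E,G,H,I,J,K,L}. Unreachable: {B,C,F} — drop them.
Initial partition by acceptance: {A,E,H,J,K} | {D,G,I,L}.
On input c, block {A,E,H,J,K} splits into {A,H,J,K} and {E}.
Refine {D,G,I,L} on symbol a: members go to different blocks, giving {D,I} and {G,L}.
No further refinement is possible. Final partition (4 blocks): {A,H,J,K} | {D,I} | {E} | {G,L}.
The equivalence class containing J is {A,H,J,K}, of size 4.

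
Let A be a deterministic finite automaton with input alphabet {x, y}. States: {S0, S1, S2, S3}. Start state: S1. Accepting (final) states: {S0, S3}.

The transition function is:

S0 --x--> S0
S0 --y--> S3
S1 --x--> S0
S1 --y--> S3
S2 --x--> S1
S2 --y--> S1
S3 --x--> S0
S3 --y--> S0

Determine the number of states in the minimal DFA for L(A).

Reachable states from the start: {S0,S1,S3}. Unreachable: {S2} — drop them.
P0 = {S0,S3} | {S1}.
No further refinement is possible. Final partition (2 blocks): {S0,S3} | {S1}.

2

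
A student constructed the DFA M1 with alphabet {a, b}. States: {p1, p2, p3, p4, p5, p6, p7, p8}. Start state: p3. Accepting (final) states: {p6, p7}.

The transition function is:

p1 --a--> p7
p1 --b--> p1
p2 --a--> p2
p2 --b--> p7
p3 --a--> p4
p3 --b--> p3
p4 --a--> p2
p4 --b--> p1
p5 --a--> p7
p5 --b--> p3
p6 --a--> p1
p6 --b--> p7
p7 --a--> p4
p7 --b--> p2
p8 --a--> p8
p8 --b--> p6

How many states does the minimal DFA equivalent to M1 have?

First remove the unreachable states {p5,p6,p8}; 5 states remain.
Initial partition by acceptance: {p7} | {p1,p2,p3,p4}.
Split {p1,p2,p3,p4} by δ(·,a) → {p2,p3,p4} and {p1}.
Refine {p2,p3,p4} on symbol b: members go to different blocks, giving {p2} and {p3} and {p4}.
No further refinement is possible. Final partition (5 blocks): {p7} | {p2} | {p1} | {p3} | {p4}.

5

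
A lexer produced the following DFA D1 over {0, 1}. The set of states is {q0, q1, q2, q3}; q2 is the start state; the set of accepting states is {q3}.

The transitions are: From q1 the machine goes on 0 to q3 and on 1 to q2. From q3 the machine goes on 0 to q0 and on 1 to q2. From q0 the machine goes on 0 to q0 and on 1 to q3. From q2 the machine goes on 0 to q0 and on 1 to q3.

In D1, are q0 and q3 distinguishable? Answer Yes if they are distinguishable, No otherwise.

Yes

States {q1} cannot be reached from the start state, so discard them.
P0 = {q3} | {q0,q2}.
The partition is now stable with 2 blocks: {q3} | {q0,q2}.
q0 and q3 end up in different blocks, so they are distinguishable. For instance, the string 'ε' is accepted from only q3.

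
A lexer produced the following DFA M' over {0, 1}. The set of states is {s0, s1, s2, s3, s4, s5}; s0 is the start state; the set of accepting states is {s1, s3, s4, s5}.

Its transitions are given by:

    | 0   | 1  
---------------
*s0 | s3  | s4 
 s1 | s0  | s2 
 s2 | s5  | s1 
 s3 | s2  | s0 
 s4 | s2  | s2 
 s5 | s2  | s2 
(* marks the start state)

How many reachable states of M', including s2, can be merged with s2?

All states are reachable from the start state.
P0 = {s1,s3,s4,s5} | {s0,s2}.
Stable partition: {s1,s3,s4,s5} | {s0,s2} — 2 equivalence classes.
The equivalence class containing s2 is {s0,s2}, of size 2.

2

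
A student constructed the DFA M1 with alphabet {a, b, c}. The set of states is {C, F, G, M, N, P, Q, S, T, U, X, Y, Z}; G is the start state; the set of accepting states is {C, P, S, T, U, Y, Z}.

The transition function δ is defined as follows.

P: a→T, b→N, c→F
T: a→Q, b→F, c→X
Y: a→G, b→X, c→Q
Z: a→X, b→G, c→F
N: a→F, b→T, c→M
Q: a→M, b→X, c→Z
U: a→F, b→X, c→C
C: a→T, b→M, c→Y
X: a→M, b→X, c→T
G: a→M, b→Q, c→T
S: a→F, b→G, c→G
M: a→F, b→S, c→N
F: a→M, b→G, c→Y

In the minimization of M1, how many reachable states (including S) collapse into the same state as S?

4

Reachable states from the start: {F,G,M,N,Q,S,T,X,Y,Z}. Unreachable: {C,P,U} — drop them.
Initial partition by acceptance: {S,T,Y,Z} | {F,G,M,N,Q,X}.
Refine {F,G,M,N,Q,X} on symbol b: members go to different blocks, giving {F,G,Q,X} and {M,N}.
The partition is now stable with 3 blocks: {S,T,Y,Z} | {F,G,Q,X} | {M,N}.
State S belongs to the block {S,T,Y,Z}, which has 4 states.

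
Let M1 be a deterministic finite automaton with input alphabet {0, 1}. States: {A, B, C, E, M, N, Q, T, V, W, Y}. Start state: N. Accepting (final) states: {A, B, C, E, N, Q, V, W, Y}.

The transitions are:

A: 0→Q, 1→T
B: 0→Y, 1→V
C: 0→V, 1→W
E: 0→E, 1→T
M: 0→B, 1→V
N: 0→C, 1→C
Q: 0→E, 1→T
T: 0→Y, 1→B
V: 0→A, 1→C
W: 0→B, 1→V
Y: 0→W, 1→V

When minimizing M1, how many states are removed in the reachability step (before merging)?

1

Starting at N and following transitions, the reachable set is {A, B, C, E, N, Q, T, V, W, Y}. That leaves M unreachable — 1 in total.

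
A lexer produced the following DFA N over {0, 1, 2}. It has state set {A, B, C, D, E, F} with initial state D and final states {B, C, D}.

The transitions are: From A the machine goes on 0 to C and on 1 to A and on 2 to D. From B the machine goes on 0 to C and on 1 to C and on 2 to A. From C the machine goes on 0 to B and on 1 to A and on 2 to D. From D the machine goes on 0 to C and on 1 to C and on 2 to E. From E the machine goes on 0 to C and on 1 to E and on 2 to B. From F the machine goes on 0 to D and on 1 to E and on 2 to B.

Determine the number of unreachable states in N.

1

Starting at D and following transitions, the reachable set is {A, B, C, D, E}. That leaves F unreachable — 1 in total.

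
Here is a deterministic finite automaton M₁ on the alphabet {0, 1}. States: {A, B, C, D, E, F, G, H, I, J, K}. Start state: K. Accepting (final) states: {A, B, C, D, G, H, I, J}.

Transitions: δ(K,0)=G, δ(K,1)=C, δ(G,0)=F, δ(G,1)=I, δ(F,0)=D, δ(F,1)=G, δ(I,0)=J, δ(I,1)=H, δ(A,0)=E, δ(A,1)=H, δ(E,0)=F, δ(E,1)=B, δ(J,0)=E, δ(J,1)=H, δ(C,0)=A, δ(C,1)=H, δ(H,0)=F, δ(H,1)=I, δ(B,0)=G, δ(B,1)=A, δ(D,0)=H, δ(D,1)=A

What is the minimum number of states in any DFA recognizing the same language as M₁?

7

Every state is reachable, so we keep all 11.
Initial partition by acceptance: {A,B,C,D,G,H,I,J} | {E,F,K}.
Split {A,B,C,D,G,H,I,J} by δ(·,0) → {A,G,H,J} and {B,C,D,I}.
Split {A,G,H,J} by δ(·,1) → {A,J} and {G,H}.
On input 0, block {E,F,K} splits into {E} and {F} and {K}.
On input 0, block {B,C,D,I} splits into {B,D} and {C,I}.
No further refinement is possible. Final partition (7 blocks): {A,J} | {E} | {B,D} | {G,H} | {F} | {K} | {C,I}.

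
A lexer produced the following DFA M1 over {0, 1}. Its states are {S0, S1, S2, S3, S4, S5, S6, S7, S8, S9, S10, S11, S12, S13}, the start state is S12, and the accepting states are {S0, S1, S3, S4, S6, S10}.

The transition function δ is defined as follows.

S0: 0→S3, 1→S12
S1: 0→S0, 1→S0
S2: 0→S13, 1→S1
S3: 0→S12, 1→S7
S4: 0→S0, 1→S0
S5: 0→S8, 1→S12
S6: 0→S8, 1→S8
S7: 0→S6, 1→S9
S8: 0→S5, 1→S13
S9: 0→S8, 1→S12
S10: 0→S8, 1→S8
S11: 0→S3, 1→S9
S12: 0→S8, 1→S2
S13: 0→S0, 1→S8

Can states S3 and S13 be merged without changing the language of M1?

No

Reachable states from the start: {S0,S1,S2,S3,S5,S6,S7,S8,S9,S12,S13}. Unreachable: {S4,S10,S11} — drop them.
Start with accepting vs non-accepting: {S0,S1,S3,S6} | {S2,S5,S7,S8,S9,S12,S13}.
Refine {S0,S1,S3,S6} on symbol 0: members go to different blocks, giving {S0,S1} and {S3,S6}.
Refine {S0,S1} on symbol 0: members go to different blocks, giving {S0} and {S1}.
Split {S2,S5,S7,S8,S9,S12,S13} by δ(·,0) → {S2,S5,S8,S9,S12} and {S7} and {S13}.
Refine {S2,S5,S8,S9,S12} on symbol 0: members go to different blocks, giving {S5,S8,S9,S12} and {S2}.
Refine {S5,S8,S9,S12} on symbol 1: members go to different blocks, giving {S5,S9} and {S8} and {S12}.
Split {S3,S6} by δ(·,0) → {S3} and {S6}.
Stable partition: {S0} | {S5,S9} | {S3} | {S1} | {S7} | {S13} | {S2} | {S8} | {S12} | {S6} — 10 equivalence classes.
S3 and S13 end up in different blocks, so they are distinguishable. For instance, the string 'ε' is accepted from only S3.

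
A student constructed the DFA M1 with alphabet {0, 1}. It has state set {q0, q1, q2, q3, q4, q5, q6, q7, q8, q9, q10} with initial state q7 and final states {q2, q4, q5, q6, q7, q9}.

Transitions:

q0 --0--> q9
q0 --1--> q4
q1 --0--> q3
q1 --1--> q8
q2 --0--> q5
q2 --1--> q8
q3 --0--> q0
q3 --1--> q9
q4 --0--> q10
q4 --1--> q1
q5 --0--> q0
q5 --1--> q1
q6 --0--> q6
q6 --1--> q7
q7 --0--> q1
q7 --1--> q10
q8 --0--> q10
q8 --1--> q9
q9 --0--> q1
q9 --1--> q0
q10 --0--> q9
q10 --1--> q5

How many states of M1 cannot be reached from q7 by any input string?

2

BFS from q7 reaches {q0, q1, q3, q4, q5, q7, q8, q9, q10}; the 2 state(s) q2, q6 are never visited.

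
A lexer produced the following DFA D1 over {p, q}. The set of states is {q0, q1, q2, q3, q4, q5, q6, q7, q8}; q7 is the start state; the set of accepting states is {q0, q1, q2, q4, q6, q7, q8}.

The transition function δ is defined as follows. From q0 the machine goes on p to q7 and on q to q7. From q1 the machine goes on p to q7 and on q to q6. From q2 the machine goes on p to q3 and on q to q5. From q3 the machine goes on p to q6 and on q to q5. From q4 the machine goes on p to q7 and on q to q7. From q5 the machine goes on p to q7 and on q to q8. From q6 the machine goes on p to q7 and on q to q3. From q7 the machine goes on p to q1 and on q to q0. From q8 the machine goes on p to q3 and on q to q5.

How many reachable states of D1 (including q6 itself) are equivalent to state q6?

1

States {q2,q4} cannot be reached from the start state, so discard them.
Start with accepting vs non-accepting: {q0,q1,q6,q7,q8} | {q3,q5}.
Refine {q0,q1,q6,q7,q8} on symbol p: members go to different blocks, giving {q0,q1,q6,q7} and {q8}.
On input q, block {q0,q1,q6,q7} splits into {q0,q1,q7} and {q6}.
On input q, block {q0,q1,q7} splits into {q0,q7} and {q1}.
On input p, block {q0,q7} splits into {q0} and {q7}.
Split {q3,q5} by δ(·,p) → {q3} and {q5}.
The partition is now stable with 7 blocks: {q0} | {q3} | {q8} | {q6} | {q1} | {q7} | {q5}.
State q6 belongs to the block {q6}, which has 1 states.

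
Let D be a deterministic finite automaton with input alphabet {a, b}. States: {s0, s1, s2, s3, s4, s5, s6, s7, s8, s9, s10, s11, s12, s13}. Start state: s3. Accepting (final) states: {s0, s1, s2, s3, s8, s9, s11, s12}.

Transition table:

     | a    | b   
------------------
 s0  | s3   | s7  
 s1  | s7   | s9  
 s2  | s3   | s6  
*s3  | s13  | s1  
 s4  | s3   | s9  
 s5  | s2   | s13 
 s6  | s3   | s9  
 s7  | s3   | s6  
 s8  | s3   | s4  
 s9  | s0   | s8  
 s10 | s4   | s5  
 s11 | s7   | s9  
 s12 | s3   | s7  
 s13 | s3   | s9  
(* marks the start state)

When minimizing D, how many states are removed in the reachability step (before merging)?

5

BFS from s3 reaches {s0, s1, s3, s4, s6, s7, s8, s9, s13}; the 5 state(s) s2, s5, s10, s11, s12 are never visited.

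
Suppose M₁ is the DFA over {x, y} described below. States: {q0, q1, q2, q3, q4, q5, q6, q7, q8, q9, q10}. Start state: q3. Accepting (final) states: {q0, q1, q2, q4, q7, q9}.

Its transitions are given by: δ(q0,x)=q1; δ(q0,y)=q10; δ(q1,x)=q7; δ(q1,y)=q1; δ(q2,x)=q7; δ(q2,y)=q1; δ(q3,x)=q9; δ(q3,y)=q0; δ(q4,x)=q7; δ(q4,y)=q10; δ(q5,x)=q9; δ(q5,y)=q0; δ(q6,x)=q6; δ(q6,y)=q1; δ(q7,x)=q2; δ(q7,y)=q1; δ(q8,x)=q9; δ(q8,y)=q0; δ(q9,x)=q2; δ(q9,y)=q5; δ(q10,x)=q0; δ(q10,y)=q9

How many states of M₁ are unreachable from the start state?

3

Starting at q3 and following transitions, the reachable set is {q0, q1, q2, q3, q5, q7, q9, q10}. That leaves q4, q6, q8 unreachable — 3 in total.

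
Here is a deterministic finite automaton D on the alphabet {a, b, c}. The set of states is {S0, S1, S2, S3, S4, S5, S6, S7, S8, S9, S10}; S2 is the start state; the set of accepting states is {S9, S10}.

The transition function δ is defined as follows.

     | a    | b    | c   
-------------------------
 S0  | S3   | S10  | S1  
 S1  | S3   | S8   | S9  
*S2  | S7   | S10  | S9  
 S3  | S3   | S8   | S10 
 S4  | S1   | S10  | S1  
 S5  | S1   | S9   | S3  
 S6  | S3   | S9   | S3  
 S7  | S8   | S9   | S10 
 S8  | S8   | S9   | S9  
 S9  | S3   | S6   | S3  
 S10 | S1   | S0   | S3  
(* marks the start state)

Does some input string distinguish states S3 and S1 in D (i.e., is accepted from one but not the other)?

No

States {S4,S5} cannot be reached from the start state, so discard them.
P0 = {S9,S10} | {S0,S1,S2,S3,S6,S7,S8}.
On input b, block {S0,S1,S2,S3,S6,S7,S8} splits into {S0,S2,S6,S7,S8} and {S1,S3}.
Split {S0,S2,S6,S7,S8} by δ(·,a) → {S2,S7,S8} and {S0,S6}.
The partition is now stable with 4 blocks: {S9,S10} | {S2,S7,S8} | {S1,S3} | {S0,S6}.
S3 and S1 lie in the same block of the stable partition, so they are equivalent — no string distinguishes them.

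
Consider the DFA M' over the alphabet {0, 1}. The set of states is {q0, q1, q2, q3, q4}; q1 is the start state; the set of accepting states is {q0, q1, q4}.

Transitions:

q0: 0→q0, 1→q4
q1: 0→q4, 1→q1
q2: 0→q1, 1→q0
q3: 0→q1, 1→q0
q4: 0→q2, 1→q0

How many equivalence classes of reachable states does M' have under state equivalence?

First remove the unreachable states {q3}; 4 states remain.
Initial partition by acceptance: {q0,q1,q4} | {q2}.
Refine {q0,q1,q4} on symbol 0: members go to different blocks, giving {q0,q1} and {q4}.
Split {q0,q1} by δ(·,0) → {q0} and {q1}.
Stable partition: {q0} | {q2} | {q4} | {q1} — 4 equivalence classes.

4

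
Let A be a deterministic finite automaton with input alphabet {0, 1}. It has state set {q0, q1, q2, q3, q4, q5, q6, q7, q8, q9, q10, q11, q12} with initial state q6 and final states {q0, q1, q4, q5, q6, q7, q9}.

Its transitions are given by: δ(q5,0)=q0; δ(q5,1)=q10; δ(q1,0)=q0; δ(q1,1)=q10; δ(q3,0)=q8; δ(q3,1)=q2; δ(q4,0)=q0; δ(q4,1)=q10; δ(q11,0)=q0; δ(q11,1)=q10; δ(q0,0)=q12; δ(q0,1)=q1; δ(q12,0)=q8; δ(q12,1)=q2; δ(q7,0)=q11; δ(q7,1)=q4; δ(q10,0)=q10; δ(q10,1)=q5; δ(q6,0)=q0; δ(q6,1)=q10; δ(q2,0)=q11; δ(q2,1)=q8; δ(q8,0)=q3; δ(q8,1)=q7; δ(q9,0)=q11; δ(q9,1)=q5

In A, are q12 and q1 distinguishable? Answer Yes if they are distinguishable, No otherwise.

Reachable states from the start: {q0,q1,q2,q3,q4,q5,q6,q7,q8,q10,q11,q12}. Unreachable: {q9} — drop them.
Initial partition by acceptance: {q0,q1,q4,q5,q6,q7} | {q2,q3,q8,q10,q11,q12}.
Refine {q0,q1,q4,q5,q6,q7} on symbol 0: members go to different blocks, giving {q1,q4,q5,q6} and {q0,q7}.
On input 0, block {q2,q3,q8,q10,q11,q12} splits into {q2,q3,q8,q10,q12} and {q11}.
Split {q2,q3,q8,q10,q12} by δ(·,0) → {q3,q8,q10,q12} and {q2}.
On input 1, block {q3,q8,q10,q12} splits into {q3,q12} and {q8} and {q10}.
On input 0, block {q0,q7} splits into {q0} and {q7}.
No further refinement is possible. Final partition (8 blocks): {q1,q4,q5,q6} | {q3,q12} | {q0} | {q11} | {q2} | {q8} | {q10} | {q7}.
q12 and q1 end up in different blocks, so they are distinguishable. For instance, the string 'ε' is accepted from only q1.

Yes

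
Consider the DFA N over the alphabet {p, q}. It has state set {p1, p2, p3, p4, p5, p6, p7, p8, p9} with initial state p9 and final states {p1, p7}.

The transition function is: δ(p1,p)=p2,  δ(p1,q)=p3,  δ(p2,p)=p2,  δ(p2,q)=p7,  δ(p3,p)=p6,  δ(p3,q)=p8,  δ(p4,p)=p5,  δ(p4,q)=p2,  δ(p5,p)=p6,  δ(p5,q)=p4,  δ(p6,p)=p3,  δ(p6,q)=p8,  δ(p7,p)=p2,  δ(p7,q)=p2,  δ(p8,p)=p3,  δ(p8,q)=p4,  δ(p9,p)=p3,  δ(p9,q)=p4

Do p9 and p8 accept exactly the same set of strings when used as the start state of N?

First remove the unreachable states {p1}; 8 states remain.
Initial partition by acceptance: {p7} | {p2,p3,p4,p5,p6,p8,p9}.
On input q, block {p2,p3,p4,p5,p6,p8,p9} splits into {p3,p4,p5,p6,p8,p9} and {p2}.
Refine {p3,p4,p5,p6,p8,p9} on symbol q: members go to different blocks, giving {p3,p5,p6,p8,p9} and {p4}.
Refine {p3,p5,p6,p8,p9} on symbol q: members go to different blocks, giving {p5,p8,p9} and {p3,p6}.
No further refinement is possible. Final partition (5 blocks): {p7} | {p5,p8,p9} | {p2} | {p4} | {p3,p6}.
p9 and p8 lie in the same block of the stable partition, so they are equivalent — no string distinguishes them.

Yes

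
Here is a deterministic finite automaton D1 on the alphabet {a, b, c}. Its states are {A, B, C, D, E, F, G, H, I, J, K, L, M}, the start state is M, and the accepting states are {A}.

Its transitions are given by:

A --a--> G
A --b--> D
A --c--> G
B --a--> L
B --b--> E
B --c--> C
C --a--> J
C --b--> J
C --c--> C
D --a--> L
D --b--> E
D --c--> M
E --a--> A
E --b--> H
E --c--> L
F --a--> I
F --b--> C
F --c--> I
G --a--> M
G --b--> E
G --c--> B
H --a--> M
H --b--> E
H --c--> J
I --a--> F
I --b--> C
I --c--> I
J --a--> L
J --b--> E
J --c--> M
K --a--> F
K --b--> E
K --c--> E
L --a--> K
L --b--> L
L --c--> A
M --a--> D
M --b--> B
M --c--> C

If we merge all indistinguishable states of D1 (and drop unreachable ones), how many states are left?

8

Start with accepting vs non-accepting: {A} | {B,C,D,E,F,G,H,I,J,K,L,M}.
Split {B,C,D,E,F,G,H,I,J,K,L,M} by δ(·,a) → {B,C,D,F,G,H,I,J,K,L,M} and {E}.
On input b, block {B,C,D,F,G,H,I,J,K,L,M} splits into {B,D,G,H,J,K} and {C,F,I,L,M}.
On input c, block {B,D,G,H,J,K} splits into {B,D,J} and {G,H} and {K}.
On input a, block {C,F,I,L,M} splits into {C,M} and {F,I} and {L}.
The partition is now stable with 8 blocks: {A} | {B,D,J} | {E} | {C,M} | {G,H} | {K} | {F,I} | {L}.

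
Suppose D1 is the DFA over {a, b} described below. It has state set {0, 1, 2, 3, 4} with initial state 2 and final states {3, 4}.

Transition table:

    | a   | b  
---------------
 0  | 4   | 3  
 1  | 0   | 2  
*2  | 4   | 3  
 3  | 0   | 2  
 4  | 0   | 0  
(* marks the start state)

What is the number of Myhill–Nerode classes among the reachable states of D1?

First remove the unreachable states {1}; 4 states remain.
P0 = {3,4} | {0,2}.
Stable partition: {3,4} | {0,2} — 2 equivalence classes.

2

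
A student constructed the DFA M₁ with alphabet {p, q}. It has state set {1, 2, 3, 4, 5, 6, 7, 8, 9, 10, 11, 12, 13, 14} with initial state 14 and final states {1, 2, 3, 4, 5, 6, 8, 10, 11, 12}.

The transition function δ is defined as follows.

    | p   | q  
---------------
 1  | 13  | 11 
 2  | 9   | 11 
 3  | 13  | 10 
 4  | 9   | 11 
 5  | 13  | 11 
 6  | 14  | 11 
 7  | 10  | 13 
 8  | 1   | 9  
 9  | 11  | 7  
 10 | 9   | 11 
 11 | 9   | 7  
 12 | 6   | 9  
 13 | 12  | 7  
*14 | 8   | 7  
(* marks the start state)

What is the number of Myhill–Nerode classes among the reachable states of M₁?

States {2,3,4,5} cannot be reached from the start state, so discard them.
Initial partition by acceptance: {1,6,8,10,11,12} | {7,9,13,14}.
Refine {1,6,8,10,11,12} on symbol p: members go to different blocks, giving {1,6,10,11} and {8,12}.
On input q, block {1,6,10,11} splits into {1,6,10} and {11}.
Split {7,9,13,14} by δ(·,p) → {13,14} and {7} and {9}.
Refine {1,6,10} on symbol p: members go to different blocks, giving {1,6} and {10}.
Stable partition: {1,6} | {13,14} | {8,12} | {11} | {7} | {9} | {10} — 7 equivalence classes.

7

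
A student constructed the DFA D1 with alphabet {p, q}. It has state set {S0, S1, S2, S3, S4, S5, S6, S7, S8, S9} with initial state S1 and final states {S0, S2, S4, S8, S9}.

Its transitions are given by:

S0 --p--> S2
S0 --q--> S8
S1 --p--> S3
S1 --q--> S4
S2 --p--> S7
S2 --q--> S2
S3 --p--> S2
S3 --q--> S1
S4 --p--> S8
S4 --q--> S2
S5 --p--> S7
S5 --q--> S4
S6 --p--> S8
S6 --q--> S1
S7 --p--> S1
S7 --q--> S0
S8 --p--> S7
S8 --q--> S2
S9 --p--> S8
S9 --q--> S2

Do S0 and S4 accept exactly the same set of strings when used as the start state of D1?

States {S5,S6,S9} cannot be reached from the start state, so discard them.
Start with accepting vs non-accepting: {S0,S2,S4,S8} | {S1,S3,S7}.
On input p, block {S0,S2,S4,S8} splits into {S0,S4} and {S2,S8}.
On input p, block {S1,S3,S7} splits into {S1,S7} and {S3}.
Split {S1,S7} by δ(·,p) → {S1} and {S7}.
The partition is now stable with 5 blocks: {S0,S4} | {S1} | {S2,S8} | {S3} | {S7}.
S0 and S4 lie in the same block of the stable partition, so they are equivalent — no string distinguishes them.

Yes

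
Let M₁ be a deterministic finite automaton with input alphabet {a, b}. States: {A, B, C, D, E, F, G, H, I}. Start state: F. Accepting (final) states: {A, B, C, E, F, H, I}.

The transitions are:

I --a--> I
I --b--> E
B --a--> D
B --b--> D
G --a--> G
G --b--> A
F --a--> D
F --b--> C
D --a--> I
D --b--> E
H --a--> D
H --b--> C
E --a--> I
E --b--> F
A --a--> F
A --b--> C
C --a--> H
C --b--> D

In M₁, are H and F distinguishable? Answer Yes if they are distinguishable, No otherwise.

Reachable states from the start: {C,D,E,F,H,I}. Unreachable: {A,B,G} — drop them.
Start with accepting vs non-accepting: {C,E,F,H,I} | {D}.
Refine {C,E,F,H,I} on symbol a: members go to different blocks, giving {C,E,I} and {F,H}.
Split {C,E,I} by δ(·,a) → {E,I} and {C}.
Split {E,I} by δ(·,b) → {E} and {I}.
No further refinement is possible. Final partition (5 blocks): {E} | {D} | {F,H} | {C} | {I}.
H and F lie in the same block of the stable partition, so they are equivalent — no string distinguishes them.

No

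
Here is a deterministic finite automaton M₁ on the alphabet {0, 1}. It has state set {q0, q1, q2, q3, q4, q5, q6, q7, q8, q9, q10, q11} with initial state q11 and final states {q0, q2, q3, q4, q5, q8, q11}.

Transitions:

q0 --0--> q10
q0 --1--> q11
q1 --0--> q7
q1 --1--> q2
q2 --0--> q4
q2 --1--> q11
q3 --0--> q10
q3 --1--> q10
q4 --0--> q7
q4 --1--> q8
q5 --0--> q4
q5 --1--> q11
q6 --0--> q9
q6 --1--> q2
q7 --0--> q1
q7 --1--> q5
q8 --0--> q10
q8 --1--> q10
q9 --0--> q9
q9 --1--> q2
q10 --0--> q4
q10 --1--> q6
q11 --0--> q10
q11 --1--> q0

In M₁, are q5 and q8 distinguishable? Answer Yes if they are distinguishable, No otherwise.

States {q3} cannot be reached from the start state, so discard them.
P0 = {q0,q2,q4,q5,q8,q11} | {q1,q6,q7,q9,q10}.
Refine {q0,q2,q4,q5,q8,q11} on symbol 0: members go to different blocks, giving {q0,q4,q8,q11} and {q2,q5}.
Refine {q0,q4,q8,q11} on symbol 1: members go to different blocks, giving {q0,q4,q11} and {q8}.
Split {q0,q4,q11} by δ(·,1) → {q0,q11} and {q4}.
Refine {q1,q6,q7,q9,q10} on symbol 0: members go to different blocks, giving {q1,q6,q7,q9} and {q10}.
The partition is now stable with 6 blocks: {q0,q11} | {q1,q6,q7,q9} | {q2,q5} | {q8} | {q4} | {q10}.
q5 and q8 end up in different blocks, so they are distinguishable. For instance, the string '0' is accepted from only q5.

Yes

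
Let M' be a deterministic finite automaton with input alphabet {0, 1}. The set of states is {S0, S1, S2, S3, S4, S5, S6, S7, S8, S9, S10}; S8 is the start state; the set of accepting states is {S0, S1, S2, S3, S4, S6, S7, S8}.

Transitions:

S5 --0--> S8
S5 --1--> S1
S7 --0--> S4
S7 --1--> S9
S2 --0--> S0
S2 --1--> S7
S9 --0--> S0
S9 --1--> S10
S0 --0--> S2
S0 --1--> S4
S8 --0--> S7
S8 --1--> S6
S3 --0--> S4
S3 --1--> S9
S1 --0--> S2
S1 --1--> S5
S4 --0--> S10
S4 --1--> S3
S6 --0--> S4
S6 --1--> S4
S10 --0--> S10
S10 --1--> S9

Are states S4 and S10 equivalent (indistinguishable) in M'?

No

Reachable states from the start: {S0,S2,S3,S4,S6,S7,S8,S9,S10}. Unreachable: {S1,S5} — drop them.
Start with accepting vs non-accepting: {S0,S2,S3,S4,S6,S7,S8} | {S9,S10}.
Refine {S0,S2,S3,S4,S6,S7,S8} on symbol 0: members go to different blocks, giving {S0,S2,S3,S6,S7,S8} and {S4}.
On input 0, block {S0,S2,S3,S6,S7,S8} splits into {S0,S2,S8} and {S3,S6,S7}.
On input 0, block {S0,S2,S8} splits into {S0,S2} and {S8}.
On input 1, block {S0,S2} splits into {S0} and {S2}.
On input 0, block {S9,S10} splits into {S9} and {S10}.
Split {S3,S6,S7} by δ(·,1) → {S3,S7} and {S6}.
No further refinement is possible. Final partition (8 blocks): {S0} | {S9} | {S4} | {S3,S7} | {S8} | {S2} | {S10} | {S6}.
S4 and S10 end up in different blocks, so they are distinguishable. For instance, the string 'ε' is accepted from only S4.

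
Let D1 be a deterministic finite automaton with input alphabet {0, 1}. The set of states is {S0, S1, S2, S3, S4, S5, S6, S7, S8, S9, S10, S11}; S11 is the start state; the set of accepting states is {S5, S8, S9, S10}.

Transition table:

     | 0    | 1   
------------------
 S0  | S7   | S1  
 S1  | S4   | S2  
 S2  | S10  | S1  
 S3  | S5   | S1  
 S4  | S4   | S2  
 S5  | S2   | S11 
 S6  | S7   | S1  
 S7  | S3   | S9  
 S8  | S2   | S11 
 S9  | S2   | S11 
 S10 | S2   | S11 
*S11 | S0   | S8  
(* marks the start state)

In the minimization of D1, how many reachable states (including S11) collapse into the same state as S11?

1

First remove the unreachable states {S6}; 11 states remain.
Initial partition by acceptance: {S5,S8,S9,S10} | {S0,S1,S2,S3,S4,S7,S11}.
Split {S0,S1,S2,S3,S4,S7,S11} by δ(·,0) → {S0,S1,S4,S7,S11} and {S2,S3}.
Refine {S0,S1,S4,S7,S11} on symbol 0: members go to different blocks, giving {S0,S1,S4,S11} and {S7}.
Refine {S0,S1,S4,S11} on symbol 0: members go to different blocks, giving {S1,S4,S11} and {S0}.
Refine {S1,S4,S11} on symbol 0: members go to different blocks, giving {S1,S4} and {S11}.
Stable partition: {S5,S8,S9,S10} | {S1,S4} | {S2,S3} | {S7} | {S0} | {S11} — 6 equivalence classes.
The equivalence class containing S11 is {S11}, of size 1.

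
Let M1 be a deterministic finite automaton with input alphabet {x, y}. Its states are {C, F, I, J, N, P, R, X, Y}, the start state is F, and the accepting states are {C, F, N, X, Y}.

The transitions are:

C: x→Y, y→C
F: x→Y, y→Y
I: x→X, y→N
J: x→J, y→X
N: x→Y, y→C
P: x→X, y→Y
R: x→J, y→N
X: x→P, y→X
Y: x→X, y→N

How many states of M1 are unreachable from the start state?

3

Starting at F and following transitions, the reachable set is {C, F, N, P, X, Y}. That leaves I, J, R unreachable — 3 in total.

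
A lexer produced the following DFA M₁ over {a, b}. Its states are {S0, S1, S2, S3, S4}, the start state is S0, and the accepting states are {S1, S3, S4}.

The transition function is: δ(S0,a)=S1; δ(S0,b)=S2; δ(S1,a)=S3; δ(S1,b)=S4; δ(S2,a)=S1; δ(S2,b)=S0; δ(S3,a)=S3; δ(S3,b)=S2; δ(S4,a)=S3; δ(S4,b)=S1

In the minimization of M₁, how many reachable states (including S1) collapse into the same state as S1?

2

All states are reachable from the start state.
Initial partition by acceptance: {S1,S3,S4} | {S0,S2}.
On input b, block {S1,S3,S4} splits into {S1,S4} and {S3}.
No further refinement is possible. Final partition (3 blocks): {S1,S4} | {S0,S2} | {S3}.
State S1 belongs to the block {S1,S4}, which has 2 states.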